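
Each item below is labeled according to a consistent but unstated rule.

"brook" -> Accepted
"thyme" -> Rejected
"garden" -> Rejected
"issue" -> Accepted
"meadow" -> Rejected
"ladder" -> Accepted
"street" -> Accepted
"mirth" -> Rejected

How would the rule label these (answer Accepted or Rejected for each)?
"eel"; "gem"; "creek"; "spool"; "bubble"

Accepted, Rejected, Accepted, Accepted, Accepted

The classifier is using: has a double letter.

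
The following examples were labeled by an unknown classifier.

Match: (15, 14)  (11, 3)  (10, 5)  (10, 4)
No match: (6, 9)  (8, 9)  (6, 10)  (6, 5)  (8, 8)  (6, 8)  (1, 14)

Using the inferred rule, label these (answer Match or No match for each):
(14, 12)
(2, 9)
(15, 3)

Match, No match, Match

Rule: first ≥ 9. This holds for each 'Match' example and fails for each 'No match' one.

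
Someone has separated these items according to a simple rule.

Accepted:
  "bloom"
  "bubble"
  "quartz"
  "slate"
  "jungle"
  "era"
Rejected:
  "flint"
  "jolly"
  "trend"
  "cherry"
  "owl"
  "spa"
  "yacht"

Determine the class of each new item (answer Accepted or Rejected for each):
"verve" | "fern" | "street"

Accepted, Rejected, Accepted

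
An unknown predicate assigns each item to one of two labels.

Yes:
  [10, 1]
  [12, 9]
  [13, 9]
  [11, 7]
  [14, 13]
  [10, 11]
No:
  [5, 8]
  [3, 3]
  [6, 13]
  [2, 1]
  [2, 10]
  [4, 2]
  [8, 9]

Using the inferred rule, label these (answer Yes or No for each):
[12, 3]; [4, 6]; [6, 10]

The pattern is that an item is 'Yes' exactly when: first ≥ 9.

Yes, No, No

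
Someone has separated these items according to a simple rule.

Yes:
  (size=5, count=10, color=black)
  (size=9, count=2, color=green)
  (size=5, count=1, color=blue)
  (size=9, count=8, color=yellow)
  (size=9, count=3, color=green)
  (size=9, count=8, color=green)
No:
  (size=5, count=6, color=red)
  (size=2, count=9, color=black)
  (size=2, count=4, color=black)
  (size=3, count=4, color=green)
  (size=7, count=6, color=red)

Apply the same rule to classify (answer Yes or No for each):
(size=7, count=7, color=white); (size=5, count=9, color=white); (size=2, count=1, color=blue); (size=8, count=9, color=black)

Yes, Yes, No, Yes

'Yes' ⟺ count ≠ 6 AND size ≥ 5.
(size=7, count=7, color=white): count = 7, size = 7, checks out → Yes. (size=5, count=9, color=white): count = 9, size = 5, checks out → Yes. (size=2, count=1, color=blue): count = 1, size = 2, does not fit → No. (size=8, count=9, color=black): count = 9, size = 8, checks out → Yes.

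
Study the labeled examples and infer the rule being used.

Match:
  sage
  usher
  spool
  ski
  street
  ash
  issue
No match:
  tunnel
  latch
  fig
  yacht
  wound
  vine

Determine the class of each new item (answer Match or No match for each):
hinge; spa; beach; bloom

Comparing the two groups points to one rule — contains 's'.
hinge — no 's', hence No match. spa — has 's', hence Match. beach — no 's', hence No match. bloom — no 's', hence No match.

No match, Match, No match, No match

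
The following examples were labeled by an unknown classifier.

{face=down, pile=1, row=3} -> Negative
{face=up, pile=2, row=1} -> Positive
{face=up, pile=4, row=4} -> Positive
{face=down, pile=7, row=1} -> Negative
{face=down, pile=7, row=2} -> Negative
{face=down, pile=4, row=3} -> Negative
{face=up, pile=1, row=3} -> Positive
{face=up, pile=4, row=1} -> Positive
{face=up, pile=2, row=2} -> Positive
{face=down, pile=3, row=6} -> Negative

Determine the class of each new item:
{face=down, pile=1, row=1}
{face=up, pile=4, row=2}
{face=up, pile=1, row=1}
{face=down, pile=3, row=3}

Every 'Positive' example satisfies: face is up. None of the 'Negative' examples do.
{face=down, pile=1, row=1} — face is down, hence Negative.
{face=up, pile=4, row=2} — face is up, hence Positive.
{face=up, pile=1, row=1} — face is up, hence Positive.
{face=down, pile=3, row=3} — face is down, hence Negative.

Negative, Positive, Positive, Negative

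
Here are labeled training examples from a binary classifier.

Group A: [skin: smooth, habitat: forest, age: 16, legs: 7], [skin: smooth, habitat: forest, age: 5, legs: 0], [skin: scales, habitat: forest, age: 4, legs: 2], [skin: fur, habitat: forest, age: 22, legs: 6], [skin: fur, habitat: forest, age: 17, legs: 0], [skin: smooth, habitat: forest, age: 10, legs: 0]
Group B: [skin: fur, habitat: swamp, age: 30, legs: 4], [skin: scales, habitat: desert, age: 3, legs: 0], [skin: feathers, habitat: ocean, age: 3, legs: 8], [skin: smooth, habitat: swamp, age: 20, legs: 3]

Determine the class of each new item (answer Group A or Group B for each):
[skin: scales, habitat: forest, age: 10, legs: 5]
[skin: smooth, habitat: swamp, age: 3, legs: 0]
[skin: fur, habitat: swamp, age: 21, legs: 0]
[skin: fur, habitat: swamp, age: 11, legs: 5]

Every 'Group A' example satisfies: habitat is forest. None of the 'Group B' examples do.
[skin: scales, habitat: forest, age: 10, legs: 5]: Group A (habitat is forest). [skin: smooth, habitat: swamp, age: 3, legs: 0]: Group B (habitat is swamp). [skin: fur, habitat: swamp, age: 21, legs: 0]: Group B (habitat is swamp). [skin: fur, habitat: swamp, age: 11, legs: 5]: Group B (habitat is swamp).

Group A, Group B, Group B, Group B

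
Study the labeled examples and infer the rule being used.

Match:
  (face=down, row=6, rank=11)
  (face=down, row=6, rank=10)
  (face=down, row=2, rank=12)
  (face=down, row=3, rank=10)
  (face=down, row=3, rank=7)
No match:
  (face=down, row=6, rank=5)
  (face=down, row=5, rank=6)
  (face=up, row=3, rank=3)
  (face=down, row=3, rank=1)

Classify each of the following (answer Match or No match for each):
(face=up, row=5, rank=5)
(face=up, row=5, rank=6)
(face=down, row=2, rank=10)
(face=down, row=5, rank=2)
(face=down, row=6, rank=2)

'Match' ⟺ rank ≥ 7.
(face=up, row=5, rank=5): rank = 5, lacks this property → No match. (face=up, row=5, rank=6): rank = 6, lacks this property → No match. (face=down, row=2, rank=10): rank = 10, satisfies this → Match. (face=down, row=5, rank=2): rank = 2, lacks this property → No match. (face=down, row=6, rank=2): rank = 2, lacks this property → No match.

No match, No match, Match, No match, No match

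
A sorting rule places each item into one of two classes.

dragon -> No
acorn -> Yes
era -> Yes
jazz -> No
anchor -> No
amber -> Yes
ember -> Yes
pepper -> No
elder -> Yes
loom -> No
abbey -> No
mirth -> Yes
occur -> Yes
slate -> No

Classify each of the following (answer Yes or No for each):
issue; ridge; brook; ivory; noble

No, Yes, Yes, Yes, No

The common property of the 'Yes' items is: odd length AND contains 'r'. No 'No' item has it.
issue → length 5, no 'r' → No. ridge → length 5, has 'r' → Yes. brook → length 5, has 'r' → Yes. ivory → length 5, has 'r' → Yes. noble → length 5, no 'r' → No.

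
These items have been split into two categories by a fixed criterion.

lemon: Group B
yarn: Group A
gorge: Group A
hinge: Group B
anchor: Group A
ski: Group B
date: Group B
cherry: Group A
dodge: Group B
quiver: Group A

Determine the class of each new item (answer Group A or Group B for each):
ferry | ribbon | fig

Looking at the examples, the only property every 'Group A' case has and every 'Group B' case lacks is: contains 'r'.
Group A: ferry, since has 'r'. Group A: ribbon, since has 'r'. Group B: fig, since no 'r'.

Group A, Group A, Group B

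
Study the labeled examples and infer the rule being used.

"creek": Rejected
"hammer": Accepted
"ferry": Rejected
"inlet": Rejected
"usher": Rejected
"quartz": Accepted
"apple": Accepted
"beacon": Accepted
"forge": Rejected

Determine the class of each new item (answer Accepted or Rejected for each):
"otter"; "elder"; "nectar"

The rule appears to be: contains 'a'.

Rejected, Rejected, Accepted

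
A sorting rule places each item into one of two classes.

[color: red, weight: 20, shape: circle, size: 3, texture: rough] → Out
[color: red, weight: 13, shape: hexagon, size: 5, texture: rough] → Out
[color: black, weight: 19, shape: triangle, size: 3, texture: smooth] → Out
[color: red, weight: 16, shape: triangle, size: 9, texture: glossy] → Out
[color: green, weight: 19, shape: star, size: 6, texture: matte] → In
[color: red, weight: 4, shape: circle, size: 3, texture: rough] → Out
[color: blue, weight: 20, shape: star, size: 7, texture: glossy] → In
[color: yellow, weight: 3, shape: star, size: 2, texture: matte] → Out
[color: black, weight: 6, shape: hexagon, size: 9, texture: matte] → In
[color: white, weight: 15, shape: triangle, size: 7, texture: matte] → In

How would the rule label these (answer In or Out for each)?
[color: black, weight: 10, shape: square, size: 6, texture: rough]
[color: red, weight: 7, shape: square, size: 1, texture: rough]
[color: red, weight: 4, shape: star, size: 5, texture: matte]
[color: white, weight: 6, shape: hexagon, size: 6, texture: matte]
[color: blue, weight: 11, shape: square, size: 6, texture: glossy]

One predicate separates the groups cleanly: size ≥ 6 AND weight ≠ 16.
[color: black, weight: 10, shape: square, size: 6, texture: rough]: In (size = 6, weight = 10). [color: red, weight: 7, shape: square, size: 1, texture: rough]: Out (size = 1, weight = 7). [color: red, weight: 4, shape: star, size: 5, texture: matte]: Out (size = 5, weight = 4). [color: white, weight: 6, shape: hexagon, size: 6, texture: matte]: In (size = 6, weight = 6). [color: blue, weight: 11, shape: square, size: 6, texture: glossy]: In (size = 6, weight = 11).

In, Out, Out, In, In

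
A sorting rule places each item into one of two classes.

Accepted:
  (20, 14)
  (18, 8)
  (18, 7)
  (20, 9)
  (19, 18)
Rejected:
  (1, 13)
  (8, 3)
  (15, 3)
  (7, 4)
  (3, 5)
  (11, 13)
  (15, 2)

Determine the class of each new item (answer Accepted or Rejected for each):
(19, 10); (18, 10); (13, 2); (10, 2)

Accepted, Accepted, Rejected, Rejected

All 'Accepted' examples share one property — sum ≥ 25 — and every 'Rejected' example lacks it.
(19, 10) — 19+10 = 29, hence Accepted. (18, 10) — 18+10 = 28, hence Accepted. (13, 2) — 13+2 = 15, hence Rejected. (10, 2) — 10+2 = 12, hence Rejected.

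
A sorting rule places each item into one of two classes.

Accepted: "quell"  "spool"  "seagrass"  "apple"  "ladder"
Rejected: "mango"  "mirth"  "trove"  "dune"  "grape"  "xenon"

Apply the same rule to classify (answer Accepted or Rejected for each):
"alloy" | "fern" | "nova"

The distinguishing property — has a double letter — holds for all the 'Accepted' cases and none of the 'Rejected' cases.
Accepted: "alloy", since 'll' doubled.
Rejected: "fern", since no doubled letter.
Rejected: "nova", since no doubled letter.

Accepted, Rejected, Rejected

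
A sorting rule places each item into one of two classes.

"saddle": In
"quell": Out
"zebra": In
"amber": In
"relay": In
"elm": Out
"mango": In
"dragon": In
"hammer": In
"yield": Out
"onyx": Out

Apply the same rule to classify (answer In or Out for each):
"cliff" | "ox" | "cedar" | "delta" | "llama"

Comparing the two groups points to one rule — contains 'a'.

Out, Out, In, In, In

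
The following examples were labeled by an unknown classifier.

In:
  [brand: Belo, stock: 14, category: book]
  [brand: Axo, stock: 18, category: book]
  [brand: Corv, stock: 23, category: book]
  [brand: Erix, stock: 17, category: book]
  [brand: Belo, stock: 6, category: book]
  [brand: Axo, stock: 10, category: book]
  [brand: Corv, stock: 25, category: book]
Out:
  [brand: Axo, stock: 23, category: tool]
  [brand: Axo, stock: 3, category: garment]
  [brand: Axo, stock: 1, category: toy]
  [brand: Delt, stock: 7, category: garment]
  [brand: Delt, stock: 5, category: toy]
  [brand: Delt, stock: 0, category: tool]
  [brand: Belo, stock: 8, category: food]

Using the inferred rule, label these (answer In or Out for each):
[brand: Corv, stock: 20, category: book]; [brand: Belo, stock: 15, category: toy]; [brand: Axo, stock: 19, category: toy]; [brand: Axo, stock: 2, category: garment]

Looking at the examples, the only property every 'In' case has and every 'Out' case lacks is: category is book.

In, Out, Out, Out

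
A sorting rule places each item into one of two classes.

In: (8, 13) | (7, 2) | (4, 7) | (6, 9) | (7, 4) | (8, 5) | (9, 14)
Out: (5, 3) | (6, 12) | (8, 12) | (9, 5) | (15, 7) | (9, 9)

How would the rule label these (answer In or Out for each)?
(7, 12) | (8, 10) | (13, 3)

In, Out, Out

Comparing the two groups points to one rule — sum is odd.
(7, 12): In (7+12 = 19). (8, 10): Out (8+10 = 18). (13, 3): Out (13+3 = 16).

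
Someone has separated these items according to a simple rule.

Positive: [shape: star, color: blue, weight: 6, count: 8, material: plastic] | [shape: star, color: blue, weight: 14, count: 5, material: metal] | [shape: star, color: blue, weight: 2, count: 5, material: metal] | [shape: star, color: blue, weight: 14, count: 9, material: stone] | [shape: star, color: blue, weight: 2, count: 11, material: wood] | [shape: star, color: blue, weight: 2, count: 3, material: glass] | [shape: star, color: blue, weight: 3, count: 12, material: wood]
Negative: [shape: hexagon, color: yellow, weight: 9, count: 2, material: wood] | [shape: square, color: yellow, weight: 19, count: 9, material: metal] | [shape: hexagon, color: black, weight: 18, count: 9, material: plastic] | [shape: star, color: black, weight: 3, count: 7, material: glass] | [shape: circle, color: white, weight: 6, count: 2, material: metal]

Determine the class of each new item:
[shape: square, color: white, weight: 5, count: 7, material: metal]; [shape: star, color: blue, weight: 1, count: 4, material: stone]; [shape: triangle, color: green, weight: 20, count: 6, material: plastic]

The pattern is that an item is 'Positive' exactly when: color is blue.
[shape: square, color: white, weight: 5, count: 7, material: metal] — color is white, hence Negative. [shape: star, color: blue, weight: 1, count: 4, material: stone] — color is blue, hence Positive. [shape: triangle, color: green, weight: 20, count: 6, material: plastic] — color is green, hence Negative.

Negative, Positive, Negative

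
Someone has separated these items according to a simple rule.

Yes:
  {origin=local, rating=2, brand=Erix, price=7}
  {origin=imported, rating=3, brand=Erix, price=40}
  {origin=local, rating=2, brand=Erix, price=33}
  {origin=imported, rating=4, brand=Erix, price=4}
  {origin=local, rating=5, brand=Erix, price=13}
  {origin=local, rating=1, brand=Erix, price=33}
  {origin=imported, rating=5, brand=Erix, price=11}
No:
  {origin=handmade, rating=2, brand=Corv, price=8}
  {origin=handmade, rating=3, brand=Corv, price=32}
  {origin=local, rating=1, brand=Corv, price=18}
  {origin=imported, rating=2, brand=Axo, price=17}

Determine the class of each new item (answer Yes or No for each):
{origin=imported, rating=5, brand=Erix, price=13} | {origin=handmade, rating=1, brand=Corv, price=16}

Yes, No

The pattern is that an item is 'Yes' exactly when: brand is Erix.
{origin=imported, rating=5, brand=Erix, price=13} — brand is Erix, hence Yes.
{origin=handmade, rating=1, brand=Corv, price=16} — brand is Corv, hence No.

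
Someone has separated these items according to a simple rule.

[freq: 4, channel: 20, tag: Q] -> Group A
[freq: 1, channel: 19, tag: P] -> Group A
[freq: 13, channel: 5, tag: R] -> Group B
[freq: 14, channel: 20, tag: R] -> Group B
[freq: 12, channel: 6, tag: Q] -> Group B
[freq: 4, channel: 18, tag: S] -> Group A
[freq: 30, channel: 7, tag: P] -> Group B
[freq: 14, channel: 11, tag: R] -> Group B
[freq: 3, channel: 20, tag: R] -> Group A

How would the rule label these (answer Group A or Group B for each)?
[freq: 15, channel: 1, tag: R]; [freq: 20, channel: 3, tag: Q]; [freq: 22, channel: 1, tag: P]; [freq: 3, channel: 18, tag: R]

Group B, Group B, Group B, Group A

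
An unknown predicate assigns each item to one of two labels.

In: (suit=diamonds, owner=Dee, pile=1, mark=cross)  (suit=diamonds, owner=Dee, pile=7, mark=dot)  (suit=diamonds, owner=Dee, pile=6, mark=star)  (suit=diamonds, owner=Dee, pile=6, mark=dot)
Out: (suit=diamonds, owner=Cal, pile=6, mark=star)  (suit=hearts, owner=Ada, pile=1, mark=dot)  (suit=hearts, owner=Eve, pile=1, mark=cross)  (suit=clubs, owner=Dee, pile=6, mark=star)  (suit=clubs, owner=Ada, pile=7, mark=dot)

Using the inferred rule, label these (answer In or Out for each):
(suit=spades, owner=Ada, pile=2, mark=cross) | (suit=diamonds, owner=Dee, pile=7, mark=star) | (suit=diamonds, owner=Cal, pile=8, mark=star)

All 'In' examples share one property — suit is diamonds AND owner is Dee — and every 'Out' example lacks it.
(suit=spades, owner=Ada, pile=2, mark=cross) — suit is spades, owner is Ada, hence Out.
(suit=diamonds, owner=Dee, pile=7, mark=star) — suit is diamonds, owner is Dee, hence In.
(suit=diamonds, owner=Cal, pile=8, mark=star) — suit is diamonds, owner is Cal, hence Out.

Out, In, Out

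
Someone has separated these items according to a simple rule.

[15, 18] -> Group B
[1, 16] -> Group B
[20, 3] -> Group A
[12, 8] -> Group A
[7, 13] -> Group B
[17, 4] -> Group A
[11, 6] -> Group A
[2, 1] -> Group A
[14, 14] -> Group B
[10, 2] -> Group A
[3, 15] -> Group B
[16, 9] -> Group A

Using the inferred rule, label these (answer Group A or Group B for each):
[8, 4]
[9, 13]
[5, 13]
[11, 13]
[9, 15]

Group A, Group B, Group B, Group B, Group B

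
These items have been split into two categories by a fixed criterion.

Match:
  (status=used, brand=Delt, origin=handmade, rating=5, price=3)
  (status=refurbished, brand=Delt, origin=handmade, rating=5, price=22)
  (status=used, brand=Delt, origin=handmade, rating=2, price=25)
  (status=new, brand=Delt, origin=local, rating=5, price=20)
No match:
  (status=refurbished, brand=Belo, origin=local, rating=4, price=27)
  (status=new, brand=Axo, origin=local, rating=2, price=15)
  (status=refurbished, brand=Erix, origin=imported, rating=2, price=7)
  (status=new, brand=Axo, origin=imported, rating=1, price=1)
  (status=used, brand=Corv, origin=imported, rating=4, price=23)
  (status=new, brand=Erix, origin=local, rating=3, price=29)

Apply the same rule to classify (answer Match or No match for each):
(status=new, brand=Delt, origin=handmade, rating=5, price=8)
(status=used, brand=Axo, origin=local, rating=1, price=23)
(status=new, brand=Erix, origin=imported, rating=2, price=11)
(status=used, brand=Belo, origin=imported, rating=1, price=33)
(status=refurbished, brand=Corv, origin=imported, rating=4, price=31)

Match, No match, No match, No match, No match

All 'Match' examples share one property — brand is Delt — and every 'No match' example lacks it.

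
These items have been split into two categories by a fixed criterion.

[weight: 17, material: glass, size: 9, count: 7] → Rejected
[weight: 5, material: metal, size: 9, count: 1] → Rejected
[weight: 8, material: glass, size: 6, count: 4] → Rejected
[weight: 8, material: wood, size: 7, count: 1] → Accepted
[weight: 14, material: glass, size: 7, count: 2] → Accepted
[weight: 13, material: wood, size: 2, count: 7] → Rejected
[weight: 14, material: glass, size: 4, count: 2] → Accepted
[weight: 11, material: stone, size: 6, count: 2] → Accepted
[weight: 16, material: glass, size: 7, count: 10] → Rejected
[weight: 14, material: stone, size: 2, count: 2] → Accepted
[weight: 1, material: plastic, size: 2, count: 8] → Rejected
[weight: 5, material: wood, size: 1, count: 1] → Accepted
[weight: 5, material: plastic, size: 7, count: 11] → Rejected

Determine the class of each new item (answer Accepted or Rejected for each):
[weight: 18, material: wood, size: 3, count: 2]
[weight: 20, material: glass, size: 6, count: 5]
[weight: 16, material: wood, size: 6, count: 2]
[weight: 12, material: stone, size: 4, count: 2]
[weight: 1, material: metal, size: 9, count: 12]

'Accepted' ⟺ size ≤ 7 AND count ≤ 2.
[weight: 18, material: wood, size: 3, count: 2] → size = 3, count = 2 → Accepted. [weight: 20, material: glass, size: 6, count: 5] → size = 6, count = 5 → Rejected. [weight: 16, material: wood, size: 6, count: 2] → size = 6, count = 2 → Accepted. [weight: 12, material: stone, size: 4, count: 2] → size = 4, count = 2 → Accepted. [weight: 1, material: metal, size: 9, count: 12] → size = 9, count = 12 → Rejected.

Accepted, Rejected, Accepted, Accepted, Rejected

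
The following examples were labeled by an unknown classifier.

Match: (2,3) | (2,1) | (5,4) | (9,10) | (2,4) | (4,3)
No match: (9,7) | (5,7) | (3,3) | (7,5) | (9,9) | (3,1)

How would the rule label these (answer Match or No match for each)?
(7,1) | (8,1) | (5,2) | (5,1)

The common property of the 'Match' items is: product is even. No 'No match' item has it.
(7,1): 7·1 = 7, fails this test → No match. (8,1): 8·1 = 8, has this property → Match. (5,2): 5·2 = 10, has this property → Match. (5,1): 5·1 = 5, fails this test → No match.

No match, Match, Match, No match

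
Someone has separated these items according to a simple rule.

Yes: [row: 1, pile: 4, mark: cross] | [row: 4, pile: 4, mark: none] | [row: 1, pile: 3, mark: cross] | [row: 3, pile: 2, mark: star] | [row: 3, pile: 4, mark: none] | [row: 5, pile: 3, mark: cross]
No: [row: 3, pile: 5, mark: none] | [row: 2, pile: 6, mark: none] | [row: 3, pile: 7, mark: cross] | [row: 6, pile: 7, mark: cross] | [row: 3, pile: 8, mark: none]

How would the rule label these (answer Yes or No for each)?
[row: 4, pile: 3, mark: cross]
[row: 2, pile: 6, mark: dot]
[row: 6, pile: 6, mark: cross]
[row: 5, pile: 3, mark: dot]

Yes, No, No, Yes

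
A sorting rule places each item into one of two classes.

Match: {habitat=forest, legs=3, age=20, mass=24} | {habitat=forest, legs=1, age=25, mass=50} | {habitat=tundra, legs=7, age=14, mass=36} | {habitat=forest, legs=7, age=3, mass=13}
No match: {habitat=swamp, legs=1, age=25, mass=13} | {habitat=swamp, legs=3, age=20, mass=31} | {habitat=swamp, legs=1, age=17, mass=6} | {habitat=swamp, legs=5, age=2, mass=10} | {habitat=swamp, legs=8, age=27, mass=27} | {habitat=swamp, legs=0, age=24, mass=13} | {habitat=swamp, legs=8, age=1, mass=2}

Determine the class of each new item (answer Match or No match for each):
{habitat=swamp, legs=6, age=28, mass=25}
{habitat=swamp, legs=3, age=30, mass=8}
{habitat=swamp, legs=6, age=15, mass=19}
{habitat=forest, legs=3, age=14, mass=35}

No match, No match, No match, Match

Every 'Match' example satisfies: habitat is not swamp. None of the 'No match' examples do.
{habitat=swamp, legs=6, age=28, mass=25} — habitat is swamp, hence No match.
{habitat=swamp, legs=3, age=30, mass=8} — habitat is swamp, hence No match.
{habitat=swamp, legs=6, age=15, mass=19} — habitat is swamp, hence No match.
{habitat=forest, legs=3, age=14, mass=35} — habitat is forest, hence Match.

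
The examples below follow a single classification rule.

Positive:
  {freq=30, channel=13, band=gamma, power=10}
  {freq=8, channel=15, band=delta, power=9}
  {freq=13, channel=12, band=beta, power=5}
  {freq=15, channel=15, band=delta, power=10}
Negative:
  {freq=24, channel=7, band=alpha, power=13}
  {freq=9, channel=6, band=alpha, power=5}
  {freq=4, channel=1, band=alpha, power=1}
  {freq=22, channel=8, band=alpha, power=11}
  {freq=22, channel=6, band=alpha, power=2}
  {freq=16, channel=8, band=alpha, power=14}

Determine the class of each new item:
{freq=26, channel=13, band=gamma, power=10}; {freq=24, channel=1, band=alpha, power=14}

Positive, Negative

The common property of the 'Positive' items is: channel ≥ 12. No 'Negative' item has it.
{freq=26, channel=13, band=gamma, power=10} — channel = 13, hence Positive. {freq=24, channel=1, band=alpha, power=14} — channel = 1, hence Negative.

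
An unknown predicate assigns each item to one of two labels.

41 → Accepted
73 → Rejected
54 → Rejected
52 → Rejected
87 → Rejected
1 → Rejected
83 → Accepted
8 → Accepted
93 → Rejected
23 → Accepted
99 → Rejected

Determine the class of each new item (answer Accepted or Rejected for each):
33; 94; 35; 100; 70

The pattern is that an item is 'Accepted' exactly when: ≡ 2 (mod 3).

Rejected, Rejected, Accepted, Rejected, Rejected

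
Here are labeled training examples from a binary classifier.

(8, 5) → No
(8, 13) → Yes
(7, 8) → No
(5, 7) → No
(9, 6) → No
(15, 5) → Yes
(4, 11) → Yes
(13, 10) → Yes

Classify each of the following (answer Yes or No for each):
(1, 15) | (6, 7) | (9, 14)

The distinguishing property — max ≥ 10 — holds for all the 'Yes' cases and none of the 'No' cases.
(1, 15) → max 15 → Yes. (6, 7) → max 7 → No. (9, 14) → max 14 → Yes.

Yes, No, Yes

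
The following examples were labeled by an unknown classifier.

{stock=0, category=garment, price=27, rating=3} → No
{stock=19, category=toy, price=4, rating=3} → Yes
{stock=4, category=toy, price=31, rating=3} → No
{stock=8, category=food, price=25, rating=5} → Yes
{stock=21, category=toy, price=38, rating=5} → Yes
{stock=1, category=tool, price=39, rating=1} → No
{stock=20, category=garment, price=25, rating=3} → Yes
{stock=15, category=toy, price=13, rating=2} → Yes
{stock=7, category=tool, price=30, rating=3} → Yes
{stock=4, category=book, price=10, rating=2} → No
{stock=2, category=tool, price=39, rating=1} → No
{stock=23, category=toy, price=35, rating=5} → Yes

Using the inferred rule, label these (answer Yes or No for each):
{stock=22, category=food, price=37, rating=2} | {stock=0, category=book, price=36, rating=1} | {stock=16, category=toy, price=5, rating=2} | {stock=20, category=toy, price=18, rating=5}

Yes, No, Yes, Yes

The common property of the 'Yes' items is: stock ≥ 7. No 'No' item has it.
Yes: {stock=22, category=food, price=37, rating=2}, since stock = 22.
No: {stock=0, category=book, price=36, rating=1}, since stock = 0.
Yes: {stock=16, category=toy, price=5, rating=2}, since stock = 16.
Yes: {stock=20, category=toy, price=18, rating=5}, since stock = 20.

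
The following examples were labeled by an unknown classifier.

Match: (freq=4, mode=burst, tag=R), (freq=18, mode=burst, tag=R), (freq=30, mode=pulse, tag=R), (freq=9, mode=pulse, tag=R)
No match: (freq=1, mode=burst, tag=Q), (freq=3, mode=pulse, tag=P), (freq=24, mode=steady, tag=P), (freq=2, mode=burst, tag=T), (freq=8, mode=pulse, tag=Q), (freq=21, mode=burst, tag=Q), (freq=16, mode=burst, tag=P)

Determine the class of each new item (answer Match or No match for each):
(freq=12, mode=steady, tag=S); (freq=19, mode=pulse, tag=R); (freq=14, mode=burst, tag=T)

'Match' ⟺ tag is R.

No match, Match, No match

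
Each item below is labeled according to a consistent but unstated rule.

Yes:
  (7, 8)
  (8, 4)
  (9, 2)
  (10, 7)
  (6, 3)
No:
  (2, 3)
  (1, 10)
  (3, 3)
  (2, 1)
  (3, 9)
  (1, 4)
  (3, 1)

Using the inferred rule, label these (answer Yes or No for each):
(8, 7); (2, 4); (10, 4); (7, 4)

The pattern is that an item is 'Yes' exactly when: first ≥ 4.

Yes, No, Yes, Yes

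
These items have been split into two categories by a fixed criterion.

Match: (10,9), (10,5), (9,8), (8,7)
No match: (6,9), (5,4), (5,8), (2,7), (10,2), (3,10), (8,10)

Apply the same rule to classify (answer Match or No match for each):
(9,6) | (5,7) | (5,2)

Match, No match, No match

The distinguishing property — sum is odd AND first ≥ 7 — holds for all the 'Match' cases and none of the 'No match' cases.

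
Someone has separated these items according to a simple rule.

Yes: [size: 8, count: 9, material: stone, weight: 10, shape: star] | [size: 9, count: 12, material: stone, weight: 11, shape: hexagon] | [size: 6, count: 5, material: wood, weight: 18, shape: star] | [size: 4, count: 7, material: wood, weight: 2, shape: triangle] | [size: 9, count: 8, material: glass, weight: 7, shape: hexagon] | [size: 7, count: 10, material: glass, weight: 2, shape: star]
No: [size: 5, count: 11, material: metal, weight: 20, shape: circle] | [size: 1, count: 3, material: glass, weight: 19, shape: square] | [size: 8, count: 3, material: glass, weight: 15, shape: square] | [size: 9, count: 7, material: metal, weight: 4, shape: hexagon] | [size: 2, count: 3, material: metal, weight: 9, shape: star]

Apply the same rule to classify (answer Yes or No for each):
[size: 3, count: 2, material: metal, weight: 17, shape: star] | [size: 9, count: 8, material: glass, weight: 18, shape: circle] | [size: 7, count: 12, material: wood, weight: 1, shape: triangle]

The rule appears to be: material is not metal AND count ≥ 5.
No: [size: 3, count: 2, material: metal, weight: 17, shape: star], since material is metal, count = 2.
Yes: [size: 9, count: 8, material: glass, weight: 18, shape: circle], since material is glass, count = 8.
Yes: [size: 7, count: 12, material: wood, weight: 1, shape: triangle], since material is wood, count = 12.

No, Yes, Yes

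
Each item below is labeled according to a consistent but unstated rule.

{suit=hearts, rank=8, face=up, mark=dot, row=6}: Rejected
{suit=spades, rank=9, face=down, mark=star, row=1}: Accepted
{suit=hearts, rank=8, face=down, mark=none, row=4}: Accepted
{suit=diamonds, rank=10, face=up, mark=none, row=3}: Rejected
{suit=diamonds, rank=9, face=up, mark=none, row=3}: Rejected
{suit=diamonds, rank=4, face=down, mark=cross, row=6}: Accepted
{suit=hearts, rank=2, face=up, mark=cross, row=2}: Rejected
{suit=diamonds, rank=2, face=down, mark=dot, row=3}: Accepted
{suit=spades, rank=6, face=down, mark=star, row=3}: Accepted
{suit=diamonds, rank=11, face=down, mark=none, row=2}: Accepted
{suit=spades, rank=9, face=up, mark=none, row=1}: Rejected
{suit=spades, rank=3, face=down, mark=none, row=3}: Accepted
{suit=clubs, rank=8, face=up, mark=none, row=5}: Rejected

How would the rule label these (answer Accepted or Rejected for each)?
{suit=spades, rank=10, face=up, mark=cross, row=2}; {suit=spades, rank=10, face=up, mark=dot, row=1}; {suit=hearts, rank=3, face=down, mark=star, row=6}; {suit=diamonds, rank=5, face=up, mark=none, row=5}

Rejected, Rejected, Accepted, Rejected

'Accepted' ⟺ face is down.
{suit=spades, rank=10, face=up, mark=cross, row=2}: face is up, doesn't qualify → Rejected. {suit=spades, rank=10, face=up, mark=dot, row=1}: face is up, doesn't qualify → Rejected. {suit=hearts, rank=3, face=down, mark=star, row=6}: face is down, matches → Accepted. {suit=diamonds, rank=5, face=up, mark=none, row=5}: face is up, doesn't qualify → Rejected.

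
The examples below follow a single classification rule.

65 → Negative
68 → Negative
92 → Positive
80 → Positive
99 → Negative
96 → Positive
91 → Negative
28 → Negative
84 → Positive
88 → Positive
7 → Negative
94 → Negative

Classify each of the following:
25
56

Negative, Negative

Rule: multiple of 4 AND at least 80. This holds for each 'Positive' example and fails for each 'Negative' one.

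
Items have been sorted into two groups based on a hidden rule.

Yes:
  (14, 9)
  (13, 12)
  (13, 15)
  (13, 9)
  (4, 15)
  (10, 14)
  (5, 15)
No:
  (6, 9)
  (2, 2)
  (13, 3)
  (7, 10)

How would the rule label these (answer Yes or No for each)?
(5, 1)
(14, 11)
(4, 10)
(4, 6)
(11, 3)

The simplest hypothesis consistent with all the labels is: sum ≥ 19.

No, Yes, No, No, No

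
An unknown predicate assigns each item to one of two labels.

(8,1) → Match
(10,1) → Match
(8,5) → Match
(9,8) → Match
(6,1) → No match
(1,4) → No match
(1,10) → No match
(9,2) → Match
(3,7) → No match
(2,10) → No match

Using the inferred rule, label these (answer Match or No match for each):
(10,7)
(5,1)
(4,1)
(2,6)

The distinguishing property — first ≥ 7 — holds for all the 'Match' cases and none of the 'No match' cases.

Match, No match, No match, No match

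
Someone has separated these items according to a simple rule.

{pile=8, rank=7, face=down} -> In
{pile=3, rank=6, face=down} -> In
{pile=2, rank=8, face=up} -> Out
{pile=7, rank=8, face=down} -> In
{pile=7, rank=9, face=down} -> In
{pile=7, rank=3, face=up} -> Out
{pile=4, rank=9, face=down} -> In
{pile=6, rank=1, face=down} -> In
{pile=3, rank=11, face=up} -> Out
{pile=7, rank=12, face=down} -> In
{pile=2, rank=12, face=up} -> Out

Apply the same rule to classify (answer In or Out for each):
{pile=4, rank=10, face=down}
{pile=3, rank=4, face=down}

In, In

'In' ⟺ face is down.
{pile=4, rank=10, face=down}: face is down, satisfies this → In.
{pile=3, rank=4, face=down}: face is down, satisfies this → In.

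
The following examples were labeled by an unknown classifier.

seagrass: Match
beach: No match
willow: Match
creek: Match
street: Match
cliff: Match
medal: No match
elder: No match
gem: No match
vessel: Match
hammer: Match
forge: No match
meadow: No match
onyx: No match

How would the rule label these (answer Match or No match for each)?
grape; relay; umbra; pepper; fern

No match, No match, No match, Match, No match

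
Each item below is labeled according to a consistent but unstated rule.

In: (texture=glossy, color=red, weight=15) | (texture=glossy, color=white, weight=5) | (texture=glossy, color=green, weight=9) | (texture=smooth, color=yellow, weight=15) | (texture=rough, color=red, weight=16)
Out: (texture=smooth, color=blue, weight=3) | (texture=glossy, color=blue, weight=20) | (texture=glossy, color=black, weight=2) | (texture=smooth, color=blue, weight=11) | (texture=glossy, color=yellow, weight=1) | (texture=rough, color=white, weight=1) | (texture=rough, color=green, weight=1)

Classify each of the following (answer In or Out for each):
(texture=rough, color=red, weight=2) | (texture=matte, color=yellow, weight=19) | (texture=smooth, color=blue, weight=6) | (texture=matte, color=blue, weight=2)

Out, In, Out, Out

Every 'In' example satisfies: color is not blue AND weight ≥ 3. None of the 'Out' examples do.
(texture=rough, color=red, weight=2): Out (color is red, weight = 2).
(texture=matte, color=yellow, weight=19): In (color is yellow, weight = 19).
(texture=smooth, color=blue, weight=6): Out (color is blue, weight = 6).
(texture=matte, color=blue, weight=2): Out (color is blue, weight = 2).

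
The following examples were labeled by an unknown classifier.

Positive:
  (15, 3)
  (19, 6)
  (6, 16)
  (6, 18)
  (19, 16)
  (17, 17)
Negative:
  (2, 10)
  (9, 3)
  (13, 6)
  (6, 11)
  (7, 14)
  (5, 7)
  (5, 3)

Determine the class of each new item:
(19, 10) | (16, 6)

Positive, Positive

The distinguishing property — max ≥ 15 — holds for all the 'Positive' cases and none of the 'Negative' cases.
(19, 10): max 19 — qualifies, so Positive. (16, 6): max 16 — qualifies, so Positive.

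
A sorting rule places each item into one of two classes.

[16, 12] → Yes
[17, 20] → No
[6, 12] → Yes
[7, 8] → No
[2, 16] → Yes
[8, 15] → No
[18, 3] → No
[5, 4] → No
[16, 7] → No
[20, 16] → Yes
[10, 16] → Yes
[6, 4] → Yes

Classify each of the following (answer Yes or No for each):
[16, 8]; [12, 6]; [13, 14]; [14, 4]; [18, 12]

The rule appears to be: sum is even.

Yes, Yes, No, Yes, Yes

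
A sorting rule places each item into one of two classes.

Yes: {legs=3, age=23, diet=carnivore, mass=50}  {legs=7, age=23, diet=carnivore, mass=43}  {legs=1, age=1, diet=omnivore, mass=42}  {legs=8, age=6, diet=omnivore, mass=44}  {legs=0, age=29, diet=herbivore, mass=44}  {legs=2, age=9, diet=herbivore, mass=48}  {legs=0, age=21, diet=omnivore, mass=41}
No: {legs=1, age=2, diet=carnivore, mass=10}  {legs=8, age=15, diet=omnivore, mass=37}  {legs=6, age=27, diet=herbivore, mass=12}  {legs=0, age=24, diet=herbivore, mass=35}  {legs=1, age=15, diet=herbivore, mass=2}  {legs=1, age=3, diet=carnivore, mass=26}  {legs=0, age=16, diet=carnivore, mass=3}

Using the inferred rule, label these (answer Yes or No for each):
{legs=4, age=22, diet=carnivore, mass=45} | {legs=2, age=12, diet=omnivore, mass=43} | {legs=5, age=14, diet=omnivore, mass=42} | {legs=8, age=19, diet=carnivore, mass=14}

Yes, Yes, Yes, No

One predicate separates the groups cleanly: mass ≥ 41.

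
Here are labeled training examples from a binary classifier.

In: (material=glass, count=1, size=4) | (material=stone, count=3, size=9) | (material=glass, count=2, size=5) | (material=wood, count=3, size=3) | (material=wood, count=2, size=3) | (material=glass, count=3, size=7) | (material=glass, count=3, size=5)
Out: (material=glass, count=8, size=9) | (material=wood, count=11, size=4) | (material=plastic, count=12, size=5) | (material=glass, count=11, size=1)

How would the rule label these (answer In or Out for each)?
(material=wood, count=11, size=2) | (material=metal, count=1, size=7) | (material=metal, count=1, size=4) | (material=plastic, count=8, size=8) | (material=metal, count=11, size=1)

Rule: count ≤ 3. This holds for each 'In' example and fails for each 'Out' one.

Out, In, In, Out, Out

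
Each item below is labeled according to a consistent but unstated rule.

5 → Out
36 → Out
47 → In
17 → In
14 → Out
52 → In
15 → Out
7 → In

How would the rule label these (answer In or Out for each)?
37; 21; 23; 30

The distinguishing property — ≡ 2 (mod 5) — holds for all the 'In' cases and none of the 'Out' cases.
37: 37 mod 5 = 2 — meets the rule, so In.
21: 21 mod 5 = 1 — fails the rule, so Out.
23: 23 mod 5 = 3 — fails the rule, so Out.
30: 30 mod 5 = 0 — fails the rule, so Out.

In, Out, Out, Out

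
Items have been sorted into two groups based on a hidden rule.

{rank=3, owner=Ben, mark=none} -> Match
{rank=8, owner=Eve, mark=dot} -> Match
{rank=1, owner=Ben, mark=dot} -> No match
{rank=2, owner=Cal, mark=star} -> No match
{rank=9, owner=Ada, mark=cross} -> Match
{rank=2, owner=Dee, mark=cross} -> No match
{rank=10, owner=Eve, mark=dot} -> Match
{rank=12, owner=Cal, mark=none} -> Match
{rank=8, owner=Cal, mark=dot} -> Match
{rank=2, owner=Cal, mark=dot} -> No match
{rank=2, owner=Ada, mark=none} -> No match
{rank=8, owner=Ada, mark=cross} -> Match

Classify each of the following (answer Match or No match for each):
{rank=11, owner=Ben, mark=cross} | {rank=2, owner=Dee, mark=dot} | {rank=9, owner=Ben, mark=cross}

Match, No match, Match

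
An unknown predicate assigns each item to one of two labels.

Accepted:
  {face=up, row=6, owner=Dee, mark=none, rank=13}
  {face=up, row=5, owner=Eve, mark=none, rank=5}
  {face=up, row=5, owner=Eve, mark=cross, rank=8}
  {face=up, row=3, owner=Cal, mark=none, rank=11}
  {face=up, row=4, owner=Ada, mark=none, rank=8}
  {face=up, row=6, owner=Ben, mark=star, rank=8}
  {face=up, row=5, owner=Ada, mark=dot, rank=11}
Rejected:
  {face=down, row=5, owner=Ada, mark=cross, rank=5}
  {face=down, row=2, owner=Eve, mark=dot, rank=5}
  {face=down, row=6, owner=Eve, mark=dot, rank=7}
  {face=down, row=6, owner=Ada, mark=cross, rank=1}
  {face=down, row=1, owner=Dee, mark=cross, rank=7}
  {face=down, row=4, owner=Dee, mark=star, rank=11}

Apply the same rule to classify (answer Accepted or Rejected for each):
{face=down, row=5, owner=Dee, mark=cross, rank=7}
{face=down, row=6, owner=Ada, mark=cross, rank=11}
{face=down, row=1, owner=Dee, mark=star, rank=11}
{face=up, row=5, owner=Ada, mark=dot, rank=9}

A rule that fits every label: face is up — true of each 'Accepted' example, false of each 'Rejected' one.
{face=down, row=5, owner=Dee, mark=cross, rank=7}: face is down — does not fit, so Rejected.
{face=down, row=6, owner=Ada, mark=cross, rank=11}: face is down — does not fit, so Rejected.
{face=down, row=1, owner=Dee, mark=star, rank=11}: face is down — does not fit, so Rejected.
{face=up, row=5, owner=Ada, mark=dot, rank=9}: face is up — matches, so Accepted.

Rejected, Rejected, Rejected, Accepted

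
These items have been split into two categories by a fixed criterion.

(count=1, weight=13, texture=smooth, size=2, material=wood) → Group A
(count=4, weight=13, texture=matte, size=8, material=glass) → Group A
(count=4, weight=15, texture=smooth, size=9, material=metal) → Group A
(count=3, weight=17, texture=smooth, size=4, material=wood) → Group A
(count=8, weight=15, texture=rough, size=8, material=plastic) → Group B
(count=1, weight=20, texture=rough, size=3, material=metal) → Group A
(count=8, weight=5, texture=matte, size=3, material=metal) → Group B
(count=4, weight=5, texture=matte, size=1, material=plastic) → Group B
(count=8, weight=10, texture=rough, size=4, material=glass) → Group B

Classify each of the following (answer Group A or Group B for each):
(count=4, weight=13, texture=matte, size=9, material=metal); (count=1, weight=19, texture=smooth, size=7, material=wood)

'Group A' ⟺ size ≥ 2 AND count ≤ 4.

Group A, Group A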